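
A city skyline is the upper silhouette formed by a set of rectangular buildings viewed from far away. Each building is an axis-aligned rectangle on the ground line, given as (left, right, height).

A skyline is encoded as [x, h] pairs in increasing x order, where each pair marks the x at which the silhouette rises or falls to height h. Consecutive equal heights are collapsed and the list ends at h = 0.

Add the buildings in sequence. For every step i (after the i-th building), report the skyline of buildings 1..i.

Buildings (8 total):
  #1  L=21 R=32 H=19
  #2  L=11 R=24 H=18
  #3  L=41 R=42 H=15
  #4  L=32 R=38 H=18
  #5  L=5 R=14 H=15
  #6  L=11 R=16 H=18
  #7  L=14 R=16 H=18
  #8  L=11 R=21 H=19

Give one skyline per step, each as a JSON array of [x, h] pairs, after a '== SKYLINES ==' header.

== SKYLINES ==
[[21,19],[32,0]]
[[11,18],[21,19],[32,0]]
[[11,18],[21,19],[32,0],[41,15],[42,0]]
[[11,18],[21,19],[32,18],[38,0],[41,15],[42,0]]
[[5,15],[11,18],[21,19],[32,18],[38,0],[41,15],[42,0]]
[[5,15],[11,18],[21,19],[32,18],[38,0],[41,15],[42,0]]
[[5,15],[11,18],[21,19],[32,18],[38,0],[41,15],[42,0]]
[[5,15],[11,19],[32,18],[38,0],[41,15],[42,0]]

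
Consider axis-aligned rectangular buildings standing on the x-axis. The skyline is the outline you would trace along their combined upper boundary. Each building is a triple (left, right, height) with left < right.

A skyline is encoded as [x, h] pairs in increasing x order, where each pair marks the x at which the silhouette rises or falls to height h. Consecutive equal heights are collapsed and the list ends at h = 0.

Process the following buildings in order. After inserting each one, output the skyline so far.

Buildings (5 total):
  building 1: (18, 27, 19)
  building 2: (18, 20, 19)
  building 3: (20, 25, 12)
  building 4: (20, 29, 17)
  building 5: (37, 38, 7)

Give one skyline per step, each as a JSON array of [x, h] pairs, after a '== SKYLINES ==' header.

== SKYLINES ==
[[18,19],[27,0]]
[[18,19],[27,0]]
[[18,19],[27,0]]
[[18,19],[27,17],[29,0]]
[[18,19],[27,17],[29,0],[37,7],[38,0]]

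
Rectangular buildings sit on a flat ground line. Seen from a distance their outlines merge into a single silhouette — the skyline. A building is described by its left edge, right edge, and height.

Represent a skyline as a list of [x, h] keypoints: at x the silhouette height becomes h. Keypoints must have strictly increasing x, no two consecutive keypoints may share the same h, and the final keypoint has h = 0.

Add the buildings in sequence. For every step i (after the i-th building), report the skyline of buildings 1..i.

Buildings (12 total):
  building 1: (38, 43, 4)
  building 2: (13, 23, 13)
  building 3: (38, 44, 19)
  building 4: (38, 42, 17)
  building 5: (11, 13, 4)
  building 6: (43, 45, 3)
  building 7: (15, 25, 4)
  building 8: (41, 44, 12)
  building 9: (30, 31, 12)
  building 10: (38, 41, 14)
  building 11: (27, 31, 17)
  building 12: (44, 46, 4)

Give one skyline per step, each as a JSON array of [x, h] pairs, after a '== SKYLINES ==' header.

== SKYLINES ==
[[38,4],[43,0]]
[[13,13],[23,0],[38,4],[43,0]]
[[13,13],[23,0],[38,19],[44,0]]
[[13,13],[23,0],[38,19],[44,0]]
[[11,4],[13,13],[23,0],[38,19],[44,0]]
[[11,4],[13,13],[23,0],[38,19],[44,3],[45,0]]
[[11,4],[13,13],[23,4],[25,0],[38,19],[44,3],[45,0]]
[[11,4],[13,13],[23,4],[25,0],[38,19],[44,3],[45,0]]
[[11,4],[13,13],[23,4],[25,0],[30,12],[31,0],[38,19],[44,3],[45,0]]
[[11,4],[13,13],[23,4],[25,0],[30,12],[31,0],[38,19],[44,3],[45,0]]
[[11,4],[13,13],[23,4],[25,0],[27,17],[31,0],[38,19],[44,3],[45,0]]
[[11,4],[13,13],[23,4],[25,0],[27,17],[31,0],[38,19],[44,4],[46,0]]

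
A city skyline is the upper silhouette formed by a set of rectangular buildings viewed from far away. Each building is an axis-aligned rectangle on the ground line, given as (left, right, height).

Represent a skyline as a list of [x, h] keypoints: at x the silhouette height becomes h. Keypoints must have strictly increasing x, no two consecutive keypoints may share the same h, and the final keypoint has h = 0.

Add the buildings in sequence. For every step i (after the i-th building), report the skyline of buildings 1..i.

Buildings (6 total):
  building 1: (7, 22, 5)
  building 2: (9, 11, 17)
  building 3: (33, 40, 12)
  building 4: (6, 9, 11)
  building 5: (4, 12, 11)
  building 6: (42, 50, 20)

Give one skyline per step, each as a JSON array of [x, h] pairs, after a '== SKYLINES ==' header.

== SKYLINES ==
[[7,5],[22,0]]
[[7,5],[9,17],[11,5],[22,0]]
[[7,5],[9,17],[11,5],[22,0],[33,12],[40,0]]
[[6,11],[9,17],[11,5],[22,0],[33,12],[40,0]]
[[4,11],[9,17],[11,11],[12,5],[22,0],[33,12],[40,0]]
[[4,11],[9,17],[11,11],[12,5],[22,0],[33,12],[40,0],[42,20],[50,0]]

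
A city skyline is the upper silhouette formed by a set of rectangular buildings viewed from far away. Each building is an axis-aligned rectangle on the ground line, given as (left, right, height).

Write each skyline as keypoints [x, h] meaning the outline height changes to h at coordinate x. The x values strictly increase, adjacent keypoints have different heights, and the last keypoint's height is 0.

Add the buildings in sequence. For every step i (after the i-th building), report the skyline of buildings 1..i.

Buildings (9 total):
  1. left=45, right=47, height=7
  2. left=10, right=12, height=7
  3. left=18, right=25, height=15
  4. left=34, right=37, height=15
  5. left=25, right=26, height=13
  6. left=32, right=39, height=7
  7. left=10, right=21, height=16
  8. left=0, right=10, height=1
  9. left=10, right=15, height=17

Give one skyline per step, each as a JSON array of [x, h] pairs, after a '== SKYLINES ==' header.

== SKYLINES ==
[[45,7],[47,0]]
[[10,7],[12,0],[45,7],[47,0]]
[[10,7],[12,0],[18,15],[25,0],[45,7],[47,0]]
[[10,7],[12,0],[18,15],[25,0],[34,15],[37,0],[45,7],[47,0]]
[[10,7],[12,0],[18,15],[25,13],[26,0],[34,15],[37,0],[45,7],[47,0]]
[[10,7],[12,0],[18,15],[25,13],[26,0],[32,7],[34,15],[37,7],[39,0],[45,7],[47,0]]
[[10,16],[21,15],[25,13],[26,0],[32,7],[34,15],[37,7],[39,0],[45,7],[47,0]]
[[0,1],[10,16],[21,15],[25,13],[26,0],[32,7],[34,15],[37,7],[39,0],[45,7],[47,0]]
[[0,1],[10,17],[15,16],[21,15],[25,13],[26,0],[32,7],[34,15],[37,7],[39,0],[45,7],[47,0]]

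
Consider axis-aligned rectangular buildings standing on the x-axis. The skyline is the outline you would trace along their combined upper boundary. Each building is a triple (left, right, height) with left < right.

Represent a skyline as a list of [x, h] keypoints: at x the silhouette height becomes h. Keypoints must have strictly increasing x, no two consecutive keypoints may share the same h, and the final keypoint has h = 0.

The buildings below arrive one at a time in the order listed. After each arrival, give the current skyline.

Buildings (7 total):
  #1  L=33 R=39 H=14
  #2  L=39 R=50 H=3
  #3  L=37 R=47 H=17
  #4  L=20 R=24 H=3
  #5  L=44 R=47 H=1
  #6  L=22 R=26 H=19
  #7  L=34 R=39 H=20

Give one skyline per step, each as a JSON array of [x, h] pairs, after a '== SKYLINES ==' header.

== SKYLINES ==
[[33,14],[39,0]]
[[33,14],[39,3],[50,0]]
[[33,14],[37,17],[47,3],[50,0]]
[[20,3],[24,0],[33,14],[37,17],[47,3],[50,0]]
[[20,3],[24,0],[33,14],[37,17],[47,3],[50,0]]
[[20,3],[22,19],[26,0],[33,14],[37,17],[47,3],[50,0]]
[[20,3],[22,19],[26,0],[33,14],[34,20],[39,17],[47,3],[50,0]]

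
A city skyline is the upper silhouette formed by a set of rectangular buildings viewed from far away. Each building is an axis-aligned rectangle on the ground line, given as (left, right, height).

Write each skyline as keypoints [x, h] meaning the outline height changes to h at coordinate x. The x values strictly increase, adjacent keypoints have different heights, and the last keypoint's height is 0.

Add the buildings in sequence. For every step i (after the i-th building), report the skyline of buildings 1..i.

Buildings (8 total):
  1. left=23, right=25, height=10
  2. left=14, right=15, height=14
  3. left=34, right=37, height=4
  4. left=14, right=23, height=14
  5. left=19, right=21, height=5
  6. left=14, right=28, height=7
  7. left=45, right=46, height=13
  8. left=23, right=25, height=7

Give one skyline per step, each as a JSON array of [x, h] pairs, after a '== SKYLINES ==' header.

== SKYLINES ==
[[23,10],[25,0]]
[[14,14],[15,0],[23,10],[25,0]]
[[14,14],[15,0],[23,10],[25,0],[34,4],[37,0]]
[[14,14],[23,10],[25,0],[34,4],[37,0]]
[[14,14],[23,10],[25,0],[34,4],[37,0]]
[[14,14],[23,10],[25,7],[28,0],[34,4],[37,0]]
[[14,14],[23,10],[25,7],[28,0],[34,4],[37,0],[45,13],[46,0]]
[[14,14],[23,10],[25,7],[28,0],[34,4],[37,0],[45,13],[46,0]]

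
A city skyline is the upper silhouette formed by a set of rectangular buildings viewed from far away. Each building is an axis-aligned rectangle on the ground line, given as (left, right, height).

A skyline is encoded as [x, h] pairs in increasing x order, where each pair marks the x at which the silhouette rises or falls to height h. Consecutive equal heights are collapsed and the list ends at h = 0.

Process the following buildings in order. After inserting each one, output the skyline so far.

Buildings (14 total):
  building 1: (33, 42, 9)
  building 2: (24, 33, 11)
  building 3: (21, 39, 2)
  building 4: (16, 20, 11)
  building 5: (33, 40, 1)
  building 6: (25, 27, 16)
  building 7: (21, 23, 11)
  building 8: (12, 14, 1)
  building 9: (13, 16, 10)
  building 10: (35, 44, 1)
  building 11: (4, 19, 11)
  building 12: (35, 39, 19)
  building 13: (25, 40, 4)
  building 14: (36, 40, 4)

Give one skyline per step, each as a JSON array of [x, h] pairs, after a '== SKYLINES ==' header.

== SKYLINES ==
[[33,9],[42,0]]
[[24,11],[33,9],[42,0]]
[[21,2],[24,11],[33,9],[42,0]]
[[16,11],[20,0],[21,2],[24,11],[33,9],[42,0]]
[[16,11],[20,0],[21,2],[24,11],[33,9],[42,0]]
[[16,11],[20,0],[21,2],[24,11],[25,16],[27,11],[33,9],[42,0]]
[[16,11],[20,0],[21,11],[23,2],[24,11],[25,16],[27,11],[33,9],[42,0]]
[[12,1],[14,0],[16,11],[20,0],[21,11],[23,2],[24,11],[25,16],[27,11],[33,9],[42,0]]
[[12,1],[13,10],[16,11],[20,0],[21,11],[23,2],[24,11],[25,16],[27,11],[33,9],[42,0]]
[[12,1],[13,10],[16,11],[20,0],[21,11],[23,2],[24,11],[25,16],[27,11],[33,9],[42,1],[44,0]]
[[4,11],[20,0],[21,11],[23,2],[24,11],[25,16],[27,11],[33,9],[42,1],[44,0]]
[[4,11],[20,0],[21,11],[23,2],[24,11],[25,16],[27,11],[33,9],[35,19],[39,9],[42,1],[44,0]]
[[4,11],[20,0],[21,11],[23,2],[24,11],[25,16],[27,11],[33,9],[35,19],[39,9],[42,1],[44,0]]
[[4,11],[20,0],[21,11],[23,2],[24,11],[25,16],[27,11],[33,9],[35,19],[39,9],[42,1],[44,0]]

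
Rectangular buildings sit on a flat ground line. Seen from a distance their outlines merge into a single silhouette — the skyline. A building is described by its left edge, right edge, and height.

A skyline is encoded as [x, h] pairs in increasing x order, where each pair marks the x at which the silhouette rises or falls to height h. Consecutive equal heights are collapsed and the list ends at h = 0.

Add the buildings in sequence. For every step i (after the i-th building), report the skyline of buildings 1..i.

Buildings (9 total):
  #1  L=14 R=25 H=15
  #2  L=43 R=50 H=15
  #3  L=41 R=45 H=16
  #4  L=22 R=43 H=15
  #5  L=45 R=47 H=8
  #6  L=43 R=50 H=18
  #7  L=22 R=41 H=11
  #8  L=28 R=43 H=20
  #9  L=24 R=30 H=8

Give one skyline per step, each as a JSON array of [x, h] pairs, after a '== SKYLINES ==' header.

== SKYLINES ==
[[14,15],[25,0]]
[[14,15],[25,0],[43,15],[50,0]]
[[14,15],[25,0],[41,16],[45,15],[50,0]]
[[14,15],[41,16],[45,15],[50,0]]
[[14,15],[41,16],[45,15],[50,0]]
[[14,15],[41,16],[43,18],[50,0]]
[[14,15],[41,16],[43,18],[50,0]]
[[14,15],[28,20],[43,18],[50,0]]
[[14,15],[28,20],[43,18],[50,0]]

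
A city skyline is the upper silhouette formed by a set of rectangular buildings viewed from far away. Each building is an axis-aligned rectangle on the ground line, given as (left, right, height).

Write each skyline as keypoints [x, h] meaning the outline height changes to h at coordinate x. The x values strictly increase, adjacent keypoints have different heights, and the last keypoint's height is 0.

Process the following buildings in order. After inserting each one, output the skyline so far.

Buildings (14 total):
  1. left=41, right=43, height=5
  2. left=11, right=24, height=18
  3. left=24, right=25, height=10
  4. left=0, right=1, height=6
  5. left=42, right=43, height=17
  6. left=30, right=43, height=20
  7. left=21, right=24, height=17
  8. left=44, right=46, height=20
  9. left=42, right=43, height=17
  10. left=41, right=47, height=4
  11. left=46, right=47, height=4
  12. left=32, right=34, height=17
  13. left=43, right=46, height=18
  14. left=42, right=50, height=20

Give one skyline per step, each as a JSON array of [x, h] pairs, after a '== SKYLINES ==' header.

== SKYLINES ==
[[41,5],[43,0]]
[[11,18],[24,0],[41,5],[43,0]]
[[11,18],[24,10],[25,0],[41,5],[43,0]]
[[0,6],[1,0],[11,18],[24,10],[25,0],[41,5],[43,0]]
[[0,6],[1,0],[11,18],[24,10],[25,0],[41,5],[42,17],[43,0]]
[[0,6],[1,0],[11,18],[24,10],[25,0],[30,20],[43,0]]
[[0,6],[1,0],[11,18],[24,10],[25,0],[30,20],[43,0]]
[[0,6],[1,0],[11,18],[24,10],[25,0],[30,20],[43,0],[44,20],[46,0]]
[[0,6],[1,0],[11,18],[24,10],[25,0],[30,20],[43,0],[44,20],[46,0]]
[[0,6],[1,0],[11,18],[24,10],[25,0],[30,20],[43,4],[44,20],[46,4],[47,0]]
[[0,6],[1,0],[11,18],[24,10],[25,0],[30,20],[43,4],[44,20],[46,4],[47,0]]
[[0,6],[1,0],[11,18],[24,10],[25,0],[30,20],[43,4],[44,20],[46,4],[47,0]]
[[0,6],[1,0],[11,18],[24,10],[25,0],[30,20],[43,18],[44,20],[46,4],[47,0]]
[[0,6],[1,0],[11,18],[24,10],[25,0],[30,20],[50,0]]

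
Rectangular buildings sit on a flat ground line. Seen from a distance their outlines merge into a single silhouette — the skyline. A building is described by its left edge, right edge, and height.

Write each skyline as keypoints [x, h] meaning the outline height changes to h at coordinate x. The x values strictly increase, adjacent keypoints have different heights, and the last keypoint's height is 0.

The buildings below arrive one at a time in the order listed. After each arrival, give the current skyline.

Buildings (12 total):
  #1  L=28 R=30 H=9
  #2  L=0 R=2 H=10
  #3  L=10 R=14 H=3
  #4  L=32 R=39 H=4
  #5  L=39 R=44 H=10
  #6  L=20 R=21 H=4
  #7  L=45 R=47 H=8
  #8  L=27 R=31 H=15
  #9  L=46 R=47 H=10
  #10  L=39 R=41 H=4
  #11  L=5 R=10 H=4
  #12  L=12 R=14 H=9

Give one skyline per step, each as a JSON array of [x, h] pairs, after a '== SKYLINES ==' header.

== SKYLINES ==
[[28,9],[30,0]]
[[0,10],[2,0],[28,9],[30,0]]
[[0,10],[2,0],[10,3],[14,0],[28,9],[30,0]]
[[0,10],[2,0],[10,3],[14,0],[28,9],[30,0],[32,4],[39,0]]
[[0,10],[2,0],[10,3],[14,0],[28,9],[30,0],[32,4],[39,10],[44,0]]
[[0,10],[2,0],[10,3],[14,0],[20,4],[21,0],[28,9],[30,0],[32,4],[39,10],[44,0]]
[[0,10],[2,0],[10,3],[14,0],[20,4],[21,0],[28,9],[30,0],[32,4],[39,10],[44,0],[45,8],[47,0]]
[[0,10],[2,0],[10,3],[14,0],[20,4],[21,0],[27,15],[31,0],[32,4],[39,10],[44,0],[45,8],[47,0]]
[[0,10],[2,0],[10,3],[14,0],[20,4],[21,0],[27,15],[31,0],[32,4],[39,10],[44,0],[45,8],[46,10],[47,0]]
[[0,10],[2,0],[10,3],[14,0],[20,4],[21,0],[27,15],[31,0],[32,4],[39,10],[44,0],[45,8],[46,10],[47,0]]
[[0,10],[2,0],[5,4],[10,3],[14,0],[20,4],[21,0],[27,15],[31,0],[32,4],[39,10],[44,0],[45,8],[46,10],[47,0]]
[[0,10],[2,0],[5,4],[10,3],[12,9],[14,0],[20,4],[21,0],[27,15],[31,0],[32,4],[39,10],[44,0],[45,8],[46,10],[47,0]]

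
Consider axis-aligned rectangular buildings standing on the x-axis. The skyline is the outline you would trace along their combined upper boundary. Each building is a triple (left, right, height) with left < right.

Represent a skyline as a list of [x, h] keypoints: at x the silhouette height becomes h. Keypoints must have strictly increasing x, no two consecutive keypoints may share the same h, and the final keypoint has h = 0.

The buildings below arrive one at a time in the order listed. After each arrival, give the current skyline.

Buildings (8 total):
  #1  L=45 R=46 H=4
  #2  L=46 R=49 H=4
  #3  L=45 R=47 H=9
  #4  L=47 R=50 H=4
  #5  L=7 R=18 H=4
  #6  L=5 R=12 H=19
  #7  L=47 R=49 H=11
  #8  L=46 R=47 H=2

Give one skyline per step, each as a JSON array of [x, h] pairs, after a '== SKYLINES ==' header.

== SKYLINES ==
[[45,4],[46,0]]
[[45,4],[49,0]]
[[45,9],[47,4],[49,0]]
[[45,9],[47,4],[50,0]]
[[7,4],[18,0],[45,9],[47,4],[50,0]]
[[5,19],[12,4],[18,0],[45,9],[47,4],[50,0]]
[[5,19],[12,4],[18,0],[45,9],[47,11],[49,4],[50,0]]
[[5,19],[12,4],[18,0],[45,9],[47,11],[49,4],[50,0]]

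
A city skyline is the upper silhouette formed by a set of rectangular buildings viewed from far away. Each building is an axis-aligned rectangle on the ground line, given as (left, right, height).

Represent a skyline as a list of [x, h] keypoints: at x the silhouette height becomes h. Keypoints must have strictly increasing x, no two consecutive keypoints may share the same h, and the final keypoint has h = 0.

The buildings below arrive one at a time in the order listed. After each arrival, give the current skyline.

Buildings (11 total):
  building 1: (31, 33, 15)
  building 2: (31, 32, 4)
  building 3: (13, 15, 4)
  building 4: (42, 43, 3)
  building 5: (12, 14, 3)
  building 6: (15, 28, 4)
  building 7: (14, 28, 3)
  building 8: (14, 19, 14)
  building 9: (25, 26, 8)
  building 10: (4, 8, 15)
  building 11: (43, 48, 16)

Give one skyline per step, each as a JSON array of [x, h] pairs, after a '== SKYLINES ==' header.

== SKYLINES ==
[[31,15],[33,0]]
[[31,15],[33,0]]
[[13,4],[15,0],[31,15],[33,0]]
[[13,4],[15,0],[31,15],[33,0],[42,3],[43,0]]
[[12,3],[13,4],[15,0],[31,15],[33,0],[42,3],[43,0]]
[[12,3],[13,4],[28,0],[31,15],[33,0],[42,3],[43,0]]
[[12,3],[13,4],[28,0],[31,15],[33,0],[42,3],[43,0]]
[[12,3],[13,4],[14,14],[19,4],[28,0],[31,15],[33,0],[42,3],[43,0]]
[[12,3],[13,4],[14,14],[19,4],[25,8],[26,4],[28,0],[31,15],[33,0],[42,3],[43,0]]
[[4,15],[8,0],[12,3],[13,4],[14,14],[19,4],[25,8],[26,4],[28,0],[31,15],[33,0],[42,3],[43,0]]
[[4,15],[8,0],[12,3],[13,4],[14,14],[19,4],[25,8],[26,4],[28,0],[31,15],[33,0],[42,3],[43,16],[48,0]]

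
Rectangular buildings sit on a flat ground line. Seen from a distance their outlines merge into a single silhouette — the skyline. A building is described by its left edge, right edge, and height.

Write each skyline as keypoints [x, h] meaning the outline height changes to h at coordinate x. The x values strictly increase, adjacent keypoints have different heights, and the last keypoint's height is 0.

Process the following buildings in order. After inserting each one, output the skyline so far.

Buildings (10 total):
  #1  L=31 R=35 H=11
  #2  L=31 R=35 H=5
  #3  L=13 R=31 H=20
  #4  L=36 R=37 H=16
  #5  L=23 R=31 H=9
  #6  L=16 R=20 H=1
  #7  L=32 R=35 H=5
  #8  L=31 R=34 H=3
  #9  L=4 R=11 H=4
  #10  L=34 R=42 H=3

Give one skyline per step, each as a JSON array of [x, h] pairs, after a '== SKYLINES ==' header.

== SKYLINES ==
[[31,11],[35,0]]
[[31,11],[35,0]]
[[13,20],[31,11],[35,0]]
[[13,20],[31,11],[35,0],[36,16],[37,0]]
[[13,20],[31,11],[35,0],[36,16],[37,0]]
[[13,20],[31,11],[35,0],[36,16],[37,0]]
[[13,20],[31,11],[35,0],[36,16],[37,0]]
[[13,20],[31,11],[35,0],[36,16],[37,0]]
[[4,4],[11,0],[13,20],[31,11],[35,0],[36,16],[37,0]]
[[4,4],[11,0],[13,20],[31,11],[35,3],[36,16],[37,3],[42,0]]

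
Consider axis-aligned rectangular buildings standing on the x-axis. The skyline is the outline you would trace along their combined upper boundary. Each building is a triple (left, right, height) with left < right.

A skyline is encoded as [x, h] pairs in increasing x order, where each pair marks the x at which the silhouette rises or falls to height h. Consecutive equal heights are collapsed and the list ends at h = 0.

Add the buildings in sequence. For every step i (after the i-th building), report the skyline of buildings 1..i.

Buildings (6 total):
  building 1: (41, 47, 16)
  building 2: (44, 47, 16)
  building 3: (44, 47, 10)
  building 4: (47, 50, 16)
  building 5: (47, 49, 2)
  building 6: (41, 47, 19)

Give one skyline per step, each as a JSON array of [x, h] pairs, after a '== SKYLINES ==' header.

== SKYLINES ==
[[41,16],[47,0]]
[[41,16],[47,0]]
[[41,16],[47,0]]
[[41,16],[50,0]]
[[41,16],[50,0]]
[[41,19],[47,16],[50,0]]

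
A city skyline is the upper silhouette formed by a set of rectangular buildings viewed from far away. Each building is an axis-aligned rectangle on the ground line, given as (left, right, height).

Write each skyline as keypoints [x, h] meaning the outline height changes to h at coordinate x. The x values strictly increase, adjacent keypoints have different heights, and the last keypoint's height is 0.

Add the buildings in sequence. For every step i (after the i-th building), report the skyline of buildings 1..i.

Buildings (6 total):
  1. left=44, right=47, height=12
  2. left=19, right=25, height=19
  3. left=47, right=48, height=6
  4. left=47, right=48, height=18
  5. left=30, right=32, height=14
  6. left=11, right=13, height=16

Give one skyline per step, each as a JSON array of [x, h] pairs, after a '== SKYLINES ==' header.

== SKYLINES ==
[[44,12],[47,0]]
[[19,19],[25,0],[44,12],[47,0]]
[[19,19],[25,0],[44,12],[47,6],[48,0]]
[[19,19],[25,0],[44,12],[47,18],[48,0]]
[[19,19],[25,0],[30,14],[32,0],[44,12],[47,18],[48,0]]
[[11,16],[13,0],[19,19],[25,0],[30,14],[32,0],[44,12],[47,18],[48,0]]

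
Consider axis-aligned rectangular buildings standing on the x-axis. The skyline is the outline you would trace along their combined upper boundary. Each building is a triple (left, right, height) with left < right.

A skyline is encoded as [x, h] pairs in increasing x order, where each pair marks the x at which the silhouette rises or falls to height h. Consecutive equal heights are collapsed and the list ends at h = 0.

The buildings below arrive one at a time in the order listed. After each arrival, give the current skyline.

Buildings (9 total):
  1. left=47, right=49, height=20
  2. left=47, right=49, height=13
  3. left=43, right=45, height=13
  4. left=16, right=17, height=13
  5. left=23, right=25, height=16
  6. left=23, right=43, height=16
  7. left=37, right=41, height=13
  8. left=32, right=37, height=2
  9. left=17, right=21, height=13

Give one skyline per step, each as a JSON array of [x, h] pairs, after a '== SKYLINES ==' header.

== SKYLINES ==
[[47,20],[49,0]]
[[47,20],[49,0]]
[[43,13],[45,0],[47,20],[49,0]]
[[16,13],[17,0],[43,13],[45,0],[47,20],[49,0]]
[[16,13],[17,0],[23,16],[25,0],[43,13],[45,0],[47,20],[49,0]]
[[16,13],[17,0],[23,16],[43,13],[45,0],[47,20],[49,0]]
[[16,13],[17,0],[23,16],[43,13],[45,0],[47,20],[49,0]]
[[16,13],[17,0],[23,16],[43,13],[45,0],[47,20],[49,0]]
[[16,13],[21,0],[23,16],[43,13],[45,0],[47,20],[49,0]]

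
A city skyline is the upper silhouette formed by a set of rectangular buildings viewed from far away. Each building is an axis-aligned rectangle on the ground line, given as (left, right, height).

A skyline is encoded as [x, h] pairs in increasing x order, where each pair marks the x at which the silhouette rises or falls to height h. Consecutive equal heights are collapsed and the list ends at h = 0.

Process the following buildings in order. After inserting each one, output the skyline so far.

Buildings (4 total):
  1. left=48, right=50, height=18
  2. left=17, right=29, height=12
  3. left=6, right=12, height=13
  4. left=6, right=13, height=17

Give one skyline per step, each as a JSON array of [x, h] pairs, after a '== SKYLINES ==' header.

== SKYLINES ==
[[48,18],[50,0]]
[[17,12],[29,0],[48,18],[50,0]]
[[6,13],[12,0],[17,12],[29,0],[48,18],[50,0]]
[[6,17],[13,0],[17,12],[29,0],[48,18],[50,0]]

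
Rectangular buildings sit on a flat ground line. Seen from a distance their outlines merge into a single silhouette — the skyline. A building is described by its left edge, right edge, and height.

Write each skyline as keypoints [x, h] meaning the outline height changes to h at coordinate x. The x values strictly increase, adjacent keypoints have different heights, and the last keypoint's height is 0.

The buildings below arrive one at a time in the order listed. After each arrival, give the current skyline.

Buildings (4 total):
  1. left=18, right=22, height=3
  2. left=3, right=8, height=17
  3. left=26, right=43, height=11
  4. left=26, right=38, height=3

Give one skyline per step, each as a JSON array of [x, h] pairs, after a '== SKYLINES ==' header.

== SKYLINES ==
[[18,3],[22,0]]
[[3,17],[8,0],[18,3],[22,0]]
[[3,17],[8,0],[18,3],[22,0],[26,11],[43,0]]
[[3,17],[8,0],[18,3],[22,0],[26,11],[43,0]]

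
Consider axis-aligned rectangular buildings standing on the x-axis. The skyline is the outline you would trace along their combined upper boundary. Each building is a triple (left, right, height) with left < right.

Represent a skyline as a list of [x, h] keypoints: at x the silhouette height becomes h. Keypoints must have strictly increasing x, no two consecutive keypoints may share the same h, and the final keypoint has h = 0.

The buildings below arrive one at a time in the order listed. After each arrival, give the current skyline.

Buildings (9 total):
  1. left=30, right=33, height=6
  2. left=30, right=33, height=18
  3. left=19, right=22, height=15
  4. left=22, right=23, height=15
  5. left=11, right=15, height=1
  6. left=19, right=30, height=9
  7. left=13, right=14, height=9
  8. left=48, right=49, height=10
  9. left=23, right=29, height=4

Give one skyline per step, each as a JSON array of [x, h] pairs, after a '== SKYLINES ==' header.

== SKYLINES ==
[[30,6],[33,0]]
[[30,18],[33,0]]
[[19,15],[22,0],[30,18],[33,0]]
[[19,15],[23,0],[30,18],[33,0]]
[[11,1],[15,0],[19,15],[23,0],[30,18],[33,0]]
[[11,1],[15,0],[19,15],[23,9],[30,18],[33,0]]
[[11,1],[13,9],[14,1],[15,0],[19,15],[23,9],[30,18],[33,0]]
[[11,1],[13,9],[14,1],[15,0],[19,15],[23,9],[30,18],[33,0],[48,10],[49,0]]
[[11,1],[13,9],[14,1],[15,0],[19,15],[23,9],[30,18],[33,0],[48,10],[49,0]]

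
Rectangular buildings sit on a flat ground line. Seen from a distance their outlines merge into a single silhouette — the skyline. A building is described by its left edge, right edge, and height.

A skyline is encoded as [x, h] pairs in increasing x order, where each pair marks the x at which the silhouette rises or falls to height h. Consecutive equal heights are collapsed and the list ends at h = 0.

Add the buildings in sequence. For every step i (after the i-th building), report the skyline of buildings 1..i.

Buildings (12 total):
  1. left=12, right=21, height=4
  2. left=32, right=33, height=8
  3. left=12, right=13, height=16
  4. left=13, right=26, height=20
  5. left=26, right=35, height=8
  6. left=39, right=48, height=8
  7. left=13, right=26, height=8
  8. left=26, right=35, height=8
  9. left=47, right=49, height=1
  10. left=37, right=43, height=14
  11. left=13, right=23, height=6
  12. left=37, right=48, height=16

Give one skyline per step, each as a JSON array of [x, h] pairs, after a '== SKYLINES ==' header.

== SKYLINES ==
[[12,4],[21,0]]
[[12,4],[21,0],[32,8],[33,0]]
[[12,16],[13,4],[21,0],[32,8],[33,0]]
[[12,16],[13,20],[26,0],[32,8],[33,0]]
[[12,16],[13,20],[26,8],[35,0]]
[[12,16],[13,20],[26,8],[35,0],[39,8],[48,0]]
[[12,16],[13,20],[26,8],[35,0],[39,8],[48,0]]
[[12,16],[13,20],[26,8],[35,0],[39,8],[48,0]]
[[12,16],[13,20],[26,8],[35,0],[39,8],[48,1],[49,0]]
[[12,16],[13,20],[26,8],[35,0],[37,14],[43,8],[48,1],[49,0]]
[[12,16],[13,20],[26,8],[35,0],[37,14],[43,8],[48,1],[49,0]]
[[12,16],[13,20],[26,8],[35,0],[37,16],[48,1],[49,0]]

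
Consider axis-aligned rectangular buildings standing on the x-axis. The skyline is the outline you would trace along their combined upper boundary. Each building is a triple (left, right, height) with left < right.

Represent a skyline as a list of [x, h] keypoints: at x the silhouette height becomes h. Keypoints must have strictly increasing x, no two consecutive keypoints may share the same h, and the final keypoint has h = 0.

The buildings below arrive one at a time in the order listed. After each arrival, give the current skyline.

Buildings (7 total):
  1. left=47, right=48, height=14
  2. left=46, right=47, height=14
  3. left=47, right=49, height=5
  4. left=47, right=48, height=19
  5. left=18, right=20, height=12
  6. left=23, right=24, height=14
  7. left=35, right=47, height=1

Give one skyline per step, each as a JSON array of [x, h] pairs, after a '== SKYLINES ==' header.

== SKYLINES ==
[[47,14],[48,0]]
[[46,14],[48,0]]
[[46,14],[48,5],[49,0]]
[[46,14],[47,19],[48,5],[49,0]]
[[18,12],[20,0],[46,14],[47,19],[48,5],[49,0]]
[[18,12],[20,0],[23,14],[24,0],[46,14],[47,19],[48,5],[49,0]]
[[18,12],[20,0],[23,14],[24,0],[35,1],[46,14],[47,19],[48,5],[49,0]]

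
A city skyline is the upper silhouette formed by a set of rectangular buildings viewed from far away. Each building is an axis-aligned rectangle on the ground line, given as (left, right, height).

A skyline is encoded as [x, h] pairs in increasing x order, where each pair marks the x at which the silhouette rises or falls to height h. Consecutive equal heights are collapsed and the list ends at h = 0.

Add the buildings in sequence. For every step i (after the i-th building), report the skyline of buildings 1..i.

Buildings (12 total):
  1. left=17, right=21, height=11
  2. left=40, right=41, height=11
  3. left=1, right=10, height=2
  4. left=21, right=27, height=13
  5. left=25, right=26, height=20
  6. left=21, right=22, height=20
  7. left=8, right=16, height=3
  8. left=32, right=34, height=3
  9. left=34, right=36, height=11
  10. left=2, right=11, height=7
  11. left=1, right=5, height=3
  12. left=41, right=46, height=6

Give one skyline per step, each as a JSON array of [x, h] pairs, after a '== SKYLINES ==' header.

== SKYLINES ==
[[17,11],[21,0]]
[[17,11],[21,0],[40,11],[41,0]]
[[1,2],[10,0],[17,11],[21,0],[40,11],[41,0]]
[[1,2],[10,0],[17,11],[21,13],[27,0],[40,11],[41,0]]
[[1,2],[10,0],[17,11],[21,13],[25,20],[26,13],[27,0],[40,11],[41,0]]
[[1,2],[10,0],[17,11],[21,20],[22,13],[25,20],[26,13],[27,0],[40,11],[41,0]]
[[1,2],[8,3],[16,0],[17,11],[21,20],[22,13],[25,20],[26,13],[27,0],[40,11],[41,0]]
[[1,2],[8,3],[16,0],[17,11],[21,20],[22,13],[25,20],[26,13],[27,0],[32,3],[34,0],[40,11],[41,0]]
[[1,2],[8,3],[16,0],[17,11],[21,20],[22,13],[25,20],[26,13],[27,0],[32,3],[34,11],[36,0],[40,11],[41,0]]
[[1,2],[2,7],[11,3],[16,0],[17,11],[21,20],[22,13],[25,20],[26,13],[27,0],[32,3],[34,11],[36,0],[40,11],[41,0]]
[[1,3],[2,7],[11,3],[16,0],[17,11],[21,20],[22,13],[25,20],[26,13],[27,0],[32,3],[34,11],[36,0],[40,11],[41,0]]
[[1,3],[2,7],[11,3],[16,0],[17,11],[21,20],[22,13],[25,20],[26,13],[27,0],[32,3],[34,11],[36,0],[40,11],[41,6],[46,0]]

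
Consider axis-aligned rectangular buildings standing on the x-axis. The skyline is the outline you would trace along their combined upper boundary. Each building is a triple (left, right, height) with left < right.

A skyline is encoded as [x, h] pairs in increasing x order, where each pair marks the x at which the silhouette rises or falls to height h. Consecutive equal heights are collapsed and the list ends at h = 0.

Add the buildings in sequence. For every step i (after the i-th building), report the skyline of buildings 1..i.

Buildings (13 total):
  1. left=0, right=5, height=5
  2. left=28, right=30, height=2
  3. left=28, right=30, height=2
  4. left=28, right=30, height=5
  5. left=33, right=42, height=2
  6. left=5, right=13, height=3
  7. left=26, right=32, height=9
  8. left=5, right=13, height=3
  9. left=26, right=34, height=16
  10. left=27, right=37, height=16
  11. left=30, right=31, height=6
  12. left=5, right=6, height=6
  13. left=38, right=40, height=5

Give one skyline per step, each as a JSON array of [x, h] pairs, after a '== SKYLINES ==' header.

== SKYLINES ==
[[0,5],[5,0]]
[[0,5],[5,0],[28,2],[30,0]]
[[0,5],[5,0],[28,2],[30,0]]
[[0,5],[5,0],[28,5],[30,0]]
[[0,5],[5,0],[28,5],[30,0],[33,2],[42,0]]
[[0,5],[5,3],[13,0],[28,5],[30,0],[33,2],[42,0]]
[[0,5],[5,3],[13,0],[26,9],[32,0],[33,2],[42,0]]
[[0,5],[5,3],[13,0],[26,9],[32,0],[33,2],[42,0]]
[[0,5],[5,3],[13,0],[26,16],[34,2],[42,0]]
[[0,5],[5,3],[13,0],[26,16],[37,2],[42,0]]
[[0,5],[5,3],[13,0],[26,16],[37,2],[42,0]]
[[0,5],[5,6],[6,3],[13,0],[26,16],[37,2],[42,0]]
[[0,5],[5,6],[6,3],[13,0],[26,16],[37,2],[38,5],[40,2],[42,0]]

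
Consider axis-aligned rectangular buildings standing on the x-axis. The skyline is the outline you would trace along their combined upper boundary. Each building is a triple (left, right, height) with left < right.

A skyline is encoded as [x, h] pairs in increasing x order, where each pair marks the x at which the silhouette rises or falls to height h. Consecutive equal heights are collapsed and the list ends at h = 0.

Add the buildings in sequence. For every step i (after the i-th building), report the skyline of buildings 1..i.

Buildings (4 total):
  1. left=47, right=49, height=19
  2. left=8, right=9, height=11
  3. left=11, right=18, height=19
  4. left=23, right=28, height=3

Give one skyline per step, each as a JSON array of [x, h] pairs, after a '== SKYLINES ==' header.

== SKYLINES ==
[[47,19],[49,0]]
[[8,11],[9,0],[47,19],[49,0]]
[[8,11],[9,0],[11,19],[18,0],[47,19],[49,0]]
[[8,11],[9,0],[11,19],[18,0],[23,3],[28,0],[47,19],[49,0]]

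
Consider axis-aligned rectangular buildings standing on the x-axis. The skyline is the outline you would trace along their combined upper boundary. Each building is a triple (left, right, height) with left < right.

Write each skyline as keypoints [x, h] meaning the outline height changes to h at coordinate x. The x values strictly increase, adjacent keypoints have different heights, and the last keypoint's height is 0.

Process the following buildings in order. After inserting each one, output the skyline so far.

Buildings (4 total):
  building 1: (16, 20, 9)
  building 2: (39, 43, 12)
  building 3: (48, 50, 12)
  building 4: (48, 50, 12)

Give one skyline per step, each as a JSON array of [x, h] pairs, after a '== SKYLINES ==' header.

== SKYLINES ==
[[16,9],[20,0]]
[[16,9],[20,0],[39,12],[43,0]]
[[16,9],[20,0],[39,12],[43,0],[48,12],[50,0]]
[[16,9],[20,0],[39,12],[43,0],[48,12],[50,0]]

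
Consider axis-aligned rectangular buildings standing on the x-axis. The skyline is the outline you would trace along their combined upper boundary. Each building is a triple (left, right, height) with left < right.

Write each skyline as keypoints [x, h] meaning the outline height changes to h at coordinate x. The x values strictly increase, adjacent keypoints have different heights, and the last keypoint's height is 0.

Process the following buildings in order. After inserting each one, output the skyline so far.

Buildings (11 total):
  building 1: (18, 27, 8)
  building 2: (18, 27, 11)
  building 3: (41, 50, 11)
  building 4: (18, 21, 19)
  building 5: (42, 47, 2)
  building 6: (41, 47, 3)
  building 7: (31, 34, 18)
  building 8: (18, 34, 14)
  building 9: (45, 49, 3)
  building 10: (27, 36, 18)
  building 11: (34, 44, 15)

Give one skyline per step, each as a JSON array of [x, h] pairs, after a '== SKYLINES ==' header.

== SKYLINES ==
[[18,8],[27,0]]
[[18,11],[27,0]]
[[18,11],[27,0],[41,11],[50,0]]
[[18,19],[21,11],[27,0],[41,11],[50,0]]
[[18,19],[21,11],[27,0],[41,11],[50,0]]
[[18,19],[21,11],[27,0],[41,11],[50,0]]
[[18,19],[21,11],[27,0],[31,18],[34,0],[41,11],[50,0]]
[[18,19],[21,14],[31,18],[34,0],[41,11],[50,0]]
[[18,19],[21,14],[31,18],[34,0],[41,11],[50,0]]
[[18,19],[21,14],[27,18],[36,0],[41,11],[50,0]]
[[18,19],[21,14],[27,18],[36,15],[44,11],[50,0]]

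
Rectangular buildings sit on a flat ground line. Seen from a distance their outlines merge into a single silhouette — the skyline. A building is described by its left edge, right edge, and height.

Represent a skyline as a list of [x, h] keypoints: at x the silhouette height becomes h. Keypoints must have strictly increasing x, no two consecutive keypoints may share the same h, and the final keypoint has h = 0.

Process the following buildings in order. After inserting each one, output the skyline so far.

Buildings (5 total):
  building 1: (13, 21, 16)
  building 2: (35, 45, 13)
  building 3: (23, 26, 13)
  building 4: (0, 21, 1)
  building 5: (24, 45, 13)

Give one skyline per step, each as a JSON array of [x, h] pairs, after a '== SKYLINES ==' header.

== SKYLINES ==
[[13,16],[21,0]]
[[13,16],[21,0],[35,13],[45,0]]
[[13,16],[21,0],[23,13],[26,0],[35,13],[45,0]]
[[0,1],[13,16],[21,0],[23,13],[26,0],[35,13],[45,0]]
[[0,1],[13,16],[21,0],[23,13],[45,0]]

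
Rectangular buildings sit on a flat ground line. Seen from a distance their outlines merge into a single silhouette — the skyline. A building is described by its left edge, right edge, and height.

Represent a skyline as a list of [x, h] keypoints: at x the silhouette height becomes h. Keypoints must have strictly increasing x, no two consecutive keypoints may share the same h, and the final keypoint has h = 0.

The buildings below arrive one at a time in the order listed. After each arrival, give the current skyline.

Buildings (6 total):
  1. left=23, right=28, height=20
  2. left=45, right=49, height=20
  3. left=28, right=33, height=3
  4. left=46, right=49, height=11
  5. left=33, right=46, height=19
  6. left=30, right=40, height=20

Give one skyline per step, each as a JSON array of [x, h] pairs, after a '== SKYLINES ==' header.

== SKYLINES ==
[[23,20],[28,0]]
[[23,20],[28,0],[45,20],[49,0]]
[[23,20],[28,3],[33,0],[45,20],[49,0]]
[[23,20],[28,3],[33,0],[45,20],[49,0]]
[[23,20],[28,3],[33,19],[45,20],[49,0]]
[[23,20],[28,3],[30,20],[40,19],[45,20],[49,0]]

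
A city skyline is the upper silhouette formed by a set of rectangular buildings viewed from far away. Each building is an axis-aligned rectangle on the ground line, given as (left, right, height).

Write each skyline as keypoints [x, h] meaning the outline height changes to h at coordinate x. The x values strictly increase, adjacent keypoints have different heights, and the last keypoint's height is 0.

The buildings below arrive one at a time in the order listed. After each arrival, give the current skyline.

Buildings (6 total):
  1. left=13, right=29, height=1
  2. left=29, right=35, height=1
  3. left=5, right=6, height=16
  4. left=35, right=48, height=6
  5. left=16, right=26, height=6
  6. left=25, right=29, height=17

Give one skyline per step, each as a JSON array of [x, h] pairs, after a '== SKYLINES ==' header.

== SKYLINES ==
[[13,1],[29,0]]
[[13,1],[35,0]]
[[5,16],[6,0],[13,1],[35,0]]
[[5,16],[6,0],[13,1],[35,6],[48,0]]
[[5,16],[6,0],[13,1],[16,6],[26,1],[35,6],[48,0]]
[[5,16],[6,0],[13,1],[16,6],[25,17],[29,1],[35,6],[48,0]]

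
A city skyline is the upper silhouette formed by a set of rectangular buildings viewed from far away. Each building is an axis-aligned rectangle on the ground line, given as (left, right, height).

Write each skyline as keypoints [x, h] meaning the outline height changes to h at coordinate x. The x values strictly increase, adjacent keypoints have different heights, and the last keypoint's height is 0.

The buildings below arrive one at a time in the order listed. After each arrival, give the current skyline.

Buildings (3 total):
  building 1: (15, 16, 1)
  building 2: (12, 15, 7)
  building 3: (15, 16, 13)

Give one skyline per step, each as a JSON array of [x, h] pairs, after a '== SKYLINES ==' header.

== SKYLINES ==
[[15,1],[16,0]]
[[12,7],[15,1],[16,0]]
[[12,7],[15,13],[16,0]]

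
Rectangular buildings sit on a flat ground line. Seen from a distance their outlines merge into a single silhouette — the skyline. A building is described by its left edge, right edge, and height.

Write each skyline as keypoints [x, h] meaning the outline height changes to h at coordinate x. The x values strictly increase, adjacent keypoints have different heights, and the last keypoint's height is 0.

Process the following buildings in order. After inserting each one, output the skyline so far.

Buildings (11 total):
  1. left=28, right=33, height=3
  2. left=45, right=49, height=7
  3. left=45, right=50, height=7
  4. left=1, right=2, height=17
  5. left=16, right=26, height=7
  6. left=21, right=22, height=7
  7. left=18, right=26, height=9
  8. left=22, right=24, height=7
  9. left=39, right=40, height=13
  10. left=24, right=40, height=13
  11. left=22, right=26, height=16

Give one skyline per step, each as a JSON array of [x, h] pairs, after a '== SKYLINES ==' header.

== SKYLINES ==
[[28,3],[33,0]]
[[28,3],[33,0],[45,7],[49,0]]
[[28,3],[33,0],[45,7],[50,0]]
[[1,17],[2,0],[28,3],[33,0],[45,7],[50,0]]
[[1,17],[2,0],[16,7],[26,0],[28,3],[33,0],[45,7],[50,0]]
[[1,17],[2,0],[16,7],[26,0],[28,3],[33,0],[45,7],[50,0]]
[[1,17],[2,0],[16,7],[18,9],[26,0],[28,3],[33,0],[45,7],[50,0]]
[[1,17],[2,0],[16,7],[18,9],[26,0],[28,3],[33,0],[45,7],[50,0]]
[[1,17],[2,0],[16,7],[18,9],[26,0],[28,3],[33,0],[39,13],[40,0],[45,7],[50,0]]
[[1,17],[2,0],[16,7],[18,9],[24,13],[40,0],[45,7],[50,0]]
[[1,17],[2,0],[16,7],[18,9],[22,16],[26,13],[40,0],[45,7],[50,0]]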